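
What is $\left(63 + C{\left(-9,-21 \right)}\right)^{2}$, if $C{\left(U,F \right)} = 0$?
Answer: $3969$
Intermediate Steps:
$\left(63 + C{\left(-9,-21 \right)}\right)^{2} = \left(63 + 0\right)^{2} = 63^{2} = 3969$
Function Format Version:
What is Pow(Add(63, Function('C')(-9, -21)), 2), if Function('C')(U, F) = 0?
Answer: 3969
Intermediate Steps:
Pow(Add(63, Function('C')(-9, -21)), 2) = Pow(Add(63, 0), 2) = Pow(63, 2) = 3969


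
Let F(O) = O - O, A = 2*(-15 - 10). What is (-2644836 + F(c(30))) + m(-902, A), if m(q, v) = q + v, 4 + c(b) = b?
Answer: -2645788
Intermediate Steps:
c(b) = -4 + b
A = -50 (A = 2*(-25) = -50)
F(O) = 0
(-2644836 + F(c(30))) + m(-902, A) = (-2644836 + 0) + (-902 - 50) = -2644836 - 952 = -2645788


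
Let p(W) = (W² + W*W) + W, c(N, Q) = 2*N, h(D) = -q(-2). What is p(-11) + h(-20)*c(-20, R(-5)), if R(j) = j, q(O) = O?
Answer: 151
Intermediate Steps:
h(D) = 2 (h(D) = -1*(-2) = 2)
p(W) = W + 2*W² (p(W) = (W² + W²) + W = 2*W² + W = W + 2*W²)
p(-11) + h(-20)*c(-20, R(-5)) = -11*(1 + 2*(-11)) + 2*(2*(-20)) = -11*(1 - 22) + 2*(-40) = -11*(-21) - 80 = 231 - 80 = 151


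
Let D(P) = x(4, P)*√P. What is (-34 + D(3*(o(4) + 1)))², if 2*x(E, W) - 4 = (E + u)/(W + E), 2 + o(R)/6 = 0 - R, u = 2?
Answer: 7634251/10201 - 13532*I*√105/101 ≈ 748.38 - 1372.9*I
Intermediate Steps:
o(R) = -12 - 6*R (o(R) = -12 + 6*(0 - R) = -12 + 6*(-R) = -12 - 6*R)
x(E, W) = 2 + (2 + E)/(2*(E + W)) (x(E, W) = 2 + ((E + 2)/(W + E))/2 = 2 + ((2 + E)/(E + W))/2 = 2 + (2 + E)/(2*(E + W)))
D(P) = √P*(11 + 2*P)/(4 + P) (D(P) = ((1 + 2*P + (5/2)*4)/(4 + P))*√P = ((1 + 2*P + 10)/(4 + P))*√P = ((11 + 2*P)/(4 + P))*√P = √P*(11 + 2*P)/(4 + P))
(-34 + D(3*(o(4) + 1)))² = (-34 + √(3*((-12 - 6*4) + 1))*(11 + 2*(3*((-12 - 6*4) + 1)))/(4 + 3*((-12 - 6*4) + 1)))² = (-34 + √(3*((-12 - 24) + 1))*(11 + 2*(3*((-12 - 24) + 1)))/(4 + 3*((-12 - 24) + 1)))² = (-34 + √(3*(-36 + 1))*(11 + 2*(3*(-36 + 1)))/(4 + 3*(-36 + 1)))² = (-34 + √(3*(-35))*(11 + 2*(3*(-35)))/(4 + 3*(-35)))² = (-34 + √(-105)*(11 + 2*(-105))/(4 - 105))² = (-34 + (I*√105)*(11 - 210)/(-101))² = (-34 + (I*√105)*(-1/101)*(-199))² = (-34 + 199*I*√105/101)²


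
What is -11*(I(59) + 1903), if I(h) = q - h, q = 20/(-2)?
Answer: -20174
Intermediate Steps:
q = -10 (q = 20*(-½) = -10)
I(h) = -10 - h
-11*(I(59) + 1903) = -11*((-10 - 1*59) + 1903) = -11*((-10 - 59) + 1903) = -11*(-69 + 1903) = -11*1834 = -20174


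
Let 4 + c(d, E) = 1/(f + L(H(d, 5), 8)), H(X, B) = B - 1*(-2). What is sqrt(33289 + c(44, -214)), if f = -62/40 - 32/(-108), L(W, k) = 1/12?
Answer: sqrt(830905410)/158 ≈ 182.44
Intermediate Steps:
H(X, B) = 2 + B (H(X, B) = B + 2 = 2 + B)
L(W, k) = 1/12 (L(W, k) = 1*(1/12) = 1/12)
f = -677/540 (f = -62*1/40 - 32*(-1/108) = -31/20 + 8/27 = -677/540 ≈ -1.2537)
c(d, E) = -767/158 (c(d, E) = -4 + 1/(-677/540 + 1/12) = -4 + 1/(-158/135) = -4 - 135/158 = -767/158)
sqrt(33289 + c(44, -214)) = sqrt(33289 - 767/158) = sqrt(5258895/158) = sqrt(830905410)/158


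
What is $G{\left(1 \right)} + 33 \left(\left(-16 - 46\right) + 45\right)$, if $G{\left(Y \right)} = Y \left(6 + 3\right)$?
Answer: $-552$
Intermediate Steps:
$G{\left(Y \right)} = 9 Y$ ($G{\left(Y \right)} = Y 9 = 9 Y$)
$G{\left(1 \right)} + 33 \left(\left(-16 - 46\right) + 45\right) = 9 \cdot 1 + 33 \left(\left(-16 - 46\right) + 45\right) = 9 + 33 \left(\left(-16 - 46\right) + 45\right) = 9 + 33 \left(-62 + 45\right) = 9 + 33 \left(-17\right) = 9 - 561 = -552$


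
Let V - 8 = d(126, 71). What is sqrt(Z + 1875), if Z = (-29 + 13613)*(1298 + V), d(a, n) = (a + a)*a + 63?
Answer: sqrt(449917539) ≈ 21211.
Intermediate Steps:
d(a, n) = 63 + 2*a**2 (d(a, n) = (2*a)*a + 63 = 2*a**2 + 63 = 63 + 2*a**2)
V = 31823 (V = 8 + (63 + 2*126**2) = 8 + (63 + 2*15876) = 8 + (63 + 31752) = 8 + 31815 = 31823)
Z = 449915664 (Z = (-29 + 13613)*(1298 + 31823) = 13584*33121 = 449915664)
sqrt(Z + 1875) = sqrt(449915664 + 1875) = sqrt(449917539)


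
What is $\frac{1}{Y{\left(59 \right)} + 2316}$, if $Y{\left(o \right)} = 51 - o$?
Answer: $\frac{1}{2308} \approx 0.00043328$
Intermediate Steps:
$\frac{1}{Y{\left(59 \right)} + 2316} = \frac{1}{\left(51 - 59\right) + 2316} = \frac{1}{-8 + 2316} = \frac{1}{2308}$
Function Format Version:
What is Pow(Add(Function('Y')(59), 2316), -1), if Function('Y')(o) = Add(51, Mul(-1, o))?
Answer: Rational(1, 2308) ≈ 0.00043328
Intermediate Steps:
Pow(Add(Function('Y')(59), 2316), -1) = Pow(Add(Add(51, Mul(-1, 59)), 2316), -1) = Pow(Add(Add(51, -59), 2316), -1) = Pow(Add(-8, 2316), -1) = Pow(2308, -1) = Rational(1, 2308)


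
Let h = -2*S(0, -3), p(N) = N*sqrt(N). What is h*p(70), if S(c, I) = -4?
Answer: 560*sqrt(70) ≈ 4685.3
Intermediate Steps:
p(N) = N**(3/2)
h = 8 (h = -2*(-4) = 8)
h*p(70) = 8*70**(3/2) = 8*(70*sqrt(70)) = 560*sqrt(70)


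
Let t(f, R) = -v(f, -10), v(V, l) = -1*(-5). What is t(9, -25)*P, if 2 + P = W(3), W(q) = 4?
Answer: -10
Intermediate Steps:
v(V, l) = 5
t(f, R) = -5 (t(f, R) = -1*5 = -5)
P = 2 (P = -2 + 4 = 2)
t(9, -25)*P = -5*2 = -10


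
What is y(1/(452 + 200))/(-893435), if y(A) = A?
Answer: -1/582519620 ≈ -1.7167e-9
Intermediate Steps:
y(1/(452 + 200))/(-893435) = 1/((452 + 200)*(-893435)) = -1/893435/652 = (1/652)*(-1/893435) = -1/582519620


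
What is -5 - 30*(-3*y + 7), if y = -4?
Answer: -575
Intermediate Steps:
-5 - 30*(-3*y + 7) = -5 - 30*(-3*(-4) + 7) = -5 - 30*(12 + 7) = -5 - 30*19 = -5 - 570 = -575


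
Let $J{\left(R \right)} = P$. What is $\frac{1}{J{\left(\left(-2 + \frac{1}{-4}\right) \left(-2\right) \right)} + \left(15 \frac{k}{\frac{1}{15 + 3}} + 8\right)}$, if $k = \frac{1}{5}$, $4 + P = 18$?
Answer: $\frac{1}{76} \approx 0.013158$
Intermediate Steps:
$P = 14$ ($P = -4 + 18 = 14$)
$k = \frac{1}{5} \approx 0.2$
$J{\left(R \right)} = 14$
$\frac{1}{J{\left(\left(-2 + \frac{1}{-4}\right) \left(-2\right) \right)} + \left(15 \frac{k}{\frac{1}{15 + 3}} + 8\right)} = \frac{1}{14 + \left(15 \frac{1}{5 \frac{1}{15 + 3}} + 8\right)} = \frac{1}{14 + \left(15 \frac{1}{5 \cdot \frac{1}{18}} + 8\right)} = \frac{1}{14 + \left(15 \frac{\frac{1}{\frac{1}{18}}}{5} + 8\right)} = \frac{1}{14 + \left(15 \cdot \frac{1}{5} \cdot 18 + 8\right)} = \frac{1}{14 + \left(15 \cdot \frac{18}{5} + 8\right)} = \frac{1}{14 + \left(54 + 8\right)} = \frac{1}{14 + 62} = \frac{1}{76}$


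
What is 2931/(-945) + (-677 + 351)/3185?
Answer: -91841/28665 ≈ -3.2039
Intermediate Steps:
2931/(-945) + (-677 + 351)/3185 = 2931*(-1/945) - 326*1/3185 = -977/315 - 326/3185 = -91841/28665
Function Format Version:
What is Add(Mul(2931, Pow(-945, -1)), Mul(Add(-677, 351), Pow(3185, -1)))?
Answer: Rational(-91841, 28665) ≈ -3.2039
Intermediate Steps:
Add(Mul(2931, Pow(-945, -1)), Mul(Add(-677, 351), Pow(3185, -1))) = Add(Mul(2931, Rational(-1, 945)), Mul(-326, Rational(1, 3185))) = Add(Rational(-977, 315), Rational(-326, 3185)) = Rational(-91841, 28665)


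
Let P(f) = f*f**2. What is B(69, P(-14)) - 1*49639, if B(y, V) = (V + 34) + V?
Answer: -55093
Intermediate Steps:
P(f) = f**3
B(y, V) = 34 + 2*V (B(y, V) = (34 + V) + V = 34 + 2*V)
B(69, P(-14)) - 1*49639 = (34 + 2*(-14)**3) - 1*49639 = (34 + 2*(-2744)) - 49639 = (34 - 5488) - 49639 = -5454 - 49639 = -55093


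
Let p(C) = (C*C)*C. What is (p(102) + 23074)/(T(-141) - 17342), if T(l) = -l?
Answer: -1084282/17201 ≈ -63.036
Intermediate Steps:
p(C) = C³ (p(C) = C²*C = C³)
(p(102) + 23074)/(T(-141) - 17342) = (102³ + 23074)/(-1*(-141) - 17342) = (1061208 + 23074)/(141 - 17342) = 1084282/(-17201) = 1084282*(-1/17201) = -1084282/17201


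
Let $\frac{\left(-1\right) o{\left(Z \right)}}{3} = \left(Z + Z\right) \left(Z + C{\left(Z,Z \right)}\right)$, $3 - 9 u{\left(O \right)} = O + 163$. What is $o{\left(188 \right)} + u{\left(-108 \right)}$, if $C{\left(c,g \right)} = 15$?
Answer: $- \frac{2060908}{9} \approx -2.2899 \cdot 10^{5}$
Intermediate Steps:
$u{\left(O \right)} = - \frac{160}{9} - \frac{O}{9}$ ($u{\left(O \right)} = \frac{1}{3} - \frac{O + 163}{9} = \frac{1}{3} - \frac{163 + O}{9} = \frac{1}{3} - \left(\frac{163}{9} + \frac{O}{9}\right) = - \frac{160}{9} - \frac{O}{9}$)
$o{\left(Z \right)} = - 6 Z \left(15 + Z\right)$ ($o{\left(Z \right)} = - 3 \left(Z + Z\right) \left(Z + 15\right) = - 3 \cdot 2 Z \left(15 + Z\right) = - 6 Z \left(15 + Z\right)$)
$o{\left(188 \right)} + u{\left(-108 \right)} = \left(-6\right) 188 \left(15 + 188\right) - \frac{52}{9} = \left(-6\right) 188 \cdot 203 + \left(- \frac{160}{9} + 12\right) = -228984 - \frac{52}{9} = - \frac{2060908}{9}$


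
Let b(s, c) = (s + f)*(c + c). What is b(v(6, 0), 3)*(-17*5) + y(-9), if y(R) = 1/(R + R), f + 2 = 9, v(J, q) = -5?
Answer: -18361/18 ≈ -1020.1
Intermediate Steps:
f = 7 (f = -2 + 9 = 7)
b(s, c) = 2*c*(7 + s) (b(s, c) = (s + 7)*(c + c) = (7 + s)*(2*c) = 2*c*(7 + s))
y(R) = 1/(2*R)
b(v(6, 0), 3)*(-17*5) + y(-9) = (2*3*(7 - 5))*(-17*5) + (1/2)/(-9) = (2*3*2)*(-85) + (1/2)*(-1/9) = 12*(-85) - 1/18 = -1020 - 1/18 = -18361/18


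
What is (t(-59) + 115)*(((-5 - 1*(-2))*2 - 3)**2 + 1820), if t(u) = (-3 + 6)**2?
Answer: 235724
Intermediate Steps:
t(u) = 9 (t(u) = 3**2 = 9)
(t(-59) + 115)*(((-5 - 1*(-2))*2 - 3)**2 + 1820) = (9 + 115)*(((-5 - 1*(-2))*2 - 3)**2 + 1820) = 124*(((-5 + 2)*2 - 3)**2 + 1820) = 124*((-3*2 - 3)**2 + 1820) = 124*((-6 - 3)**2 + 1820) = 124*((-9)**2 + 1820) = 124*(81 + 1820) = 124*1901 = 235724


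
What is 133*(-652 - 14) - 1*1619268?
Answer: -1707846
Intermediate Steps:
133*(-652 - 14) - 1*1619268 = 133*(-666) - 1619268 = -88578 - 1619268 = -1707846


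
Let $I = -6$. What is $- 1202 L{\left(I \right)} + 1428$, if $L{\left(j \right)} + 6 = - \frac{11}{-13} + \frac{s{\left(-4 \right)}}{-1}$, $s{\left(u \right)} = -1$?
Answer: $\frac{83472}{13} \approx 6420.9$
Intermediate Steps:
$L{\left(j \right)} = - \frac{54}{13}$ ($L{\left(j \right)} = -6 - \left(-1 - \frac{11}{13}\right) = -6 - - \frac{24}{13} = -6 + \left(\frac{11}{13} + 1\right) = -6 + \frac{24}{13} = - \frac{54}{13}$)
$- 1202 L{\left(I \right)} + 1428 = \left(-1202\right) \left(- \frac{54}{13}\right) + 1428 = \frac{64908}{13} + 1428 = \frac{83472}{13}$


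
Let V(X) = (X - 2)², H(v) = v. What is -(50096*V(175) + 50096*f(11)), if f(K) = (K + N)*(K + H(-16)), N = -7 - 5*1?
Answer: -1499573664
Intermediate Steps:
N = -12 (N = -7 - 5 = -12)
f(K) = (-16 + K)*(-12 + K) (f(K) = (K - 12)*(K - 16) = (-12 + K)*(-16 + K) = (-16 + K)*(-12 + K))
V(X) = (-2 + X)²
-(50096*V(175) + 50096*f(11)) = -(250480 + 50096*(-2 + 175)²) = -50096/(1/(173² + (192 + 121 - 308))) = -50096/(1/(29929 + 5)) = -50096/(1/29934) = -50096/1/29934 = -50096*29934 = -1499573664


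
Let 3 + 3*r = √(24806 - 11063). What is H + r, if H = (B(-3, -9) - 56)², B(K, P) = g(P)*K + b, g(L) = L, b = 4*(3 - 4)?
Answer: 1088 + √1527 ≈ 1127.1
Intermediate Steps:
b = -4 (b = 4*(-1) = -4)
B(K, P) = -4 + K*P (B(K, P) = P*K - 4 = K*P - 4 = -4 + K*P)
H = 1089 (H = ((-4 - 3*(-9)) - 56)² = ((-4 + 27) - 56)² = (23 - 56)² = (-33)² = 1089)
r = -1 + √1527 (r = -1 + √(24806 - 11063)/3 = -1 + √13743/3 = -1 + (3*√1527)/3 = -1 + √1527 ≈ 38.077)
H + r = 1089 + (-1 + √1527) = 1088 + √1527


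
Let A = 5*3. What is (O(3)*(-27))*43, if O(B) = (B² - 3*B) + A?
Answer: -17415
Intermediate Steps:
A = 15
O(B) = 15 + B² - 3*B (O(B) = (B² - 3*B) + 15 = 15 + B² - 3*B)
(O(3)*(-27))*43 = ((15 + 3² - 3*3)*(-27))*43 = ((15 + 9 - 9)*(-27))*43 = (15*(-27))*43 = -405*43 = -17415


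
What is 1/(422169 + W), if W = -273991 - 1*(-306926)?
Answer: 1/455104 ≈ 2.1973e-6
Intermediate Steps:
W = 32935 (W = -273991 + 306926 = 32935)
1/(422169 + W) = 1/(422169 + 32935) = 1/455104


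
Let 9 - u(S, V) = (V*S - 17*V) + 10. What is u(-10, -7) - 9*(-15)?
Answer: -55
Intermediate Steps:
u(S, V) = -1 + 17*V - S*V (u(S, V) = 9 - ((V*S - 17*V) + 10) = 9 - ((S*V - 17*V) + 10) = 9 - ((-17*V + S*V) + 10) = 9 - (10 - 17*V + S*V) = 9 + (-10 + 17*V - S*V) = -1 + 17*V - S*V)
u(-10, -7) - 9*(-15) = (-1 + 17*(-7) - 1*(-10)*(-7)) - 9*(-15) = (-1 - 119 - 70) - 1*(-135) = -190 + 135 = -55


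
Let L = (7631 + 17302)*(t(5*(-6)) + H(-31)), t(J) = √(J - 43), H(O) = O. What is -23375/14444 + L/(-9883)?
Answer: 10933084687/142750052 - 24933*I*√73/9883 ≈ 76.589 - 21.555*I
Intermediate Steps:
t(J) = √(-43 + J)
L = -772923 + 24933*I*√73 (L = (7631 + 17302)*(√(-43 + 5*(-6)) - 31) = 24933*(√(-43 - 30) - 31) = 24933*(√(-73) - 31) = 24933*(I*√73 - 31) = 24933*(-31 + I*√73) = -772923 + 24933*I*√73 ≈ -7.7292e+5 + 2.1303e+5*I)
-23375/14444 + L/(-9883) = -23375/14444 + (-772923 + 24933*I*√73)/(-9883) = -23375*1/14444 + (-772923 + 24933*I*√73)*(-1/9883) = -23375/14444 + (772923/9883 - 24933*I*√73/9883) = 10933084687/142750052 - 24933*I*√73/9883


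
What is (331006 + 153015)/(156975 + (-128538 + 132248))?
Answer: 484021/160685 ≈ 3.0122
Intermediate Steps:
(331006 + 153015)/(156975 + (-128538 + 132248)) = 484021/(156975 + 3710) = 484021/160685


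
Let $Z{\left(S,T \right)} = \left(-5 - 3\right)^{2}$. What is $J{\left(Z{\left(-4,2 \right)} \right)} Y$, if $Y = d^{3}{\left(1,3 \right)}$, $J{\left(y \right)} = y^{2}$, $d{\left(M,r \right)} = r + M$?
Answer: $262144$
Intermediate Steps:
$d{\left(M,r \right)} = M + r$
$Z{\left(S,T \right)} = 64$ ($Z{\left(S,T \right)} = \left(-8\right)^{2} = 64$)
$Y = 64$ ($Y = \left(1 + 3\right)^{3} = 4^{3} = 64$)
$J{\left(Z{\left(-4,2 \right)} \right)} Y = 64^{2} \cdot 64 = 4096 \cdot 64 = 262144$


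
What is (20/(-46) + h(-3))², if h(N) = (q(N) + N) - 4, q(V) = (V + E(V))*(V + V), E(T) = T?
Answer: 431649/529 ≈ 815.97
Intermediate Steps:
q(V) = 4*V² (q(V) = (V + V)*(V + V) = (2*V)*(2*V) = 4*V²)
h(N) = -4 + N + 4*N² (h(N) = (4*N² + N) - 4 = (N + 4*N²) - 4 = -4 + N + 4*N²)
(20/(-46) + h(-3))² = (20/(-46) + (-4 - 3 + 4*(-3)²))² = (20*(-1/46) + (-4 - 3 + 4*9))² = (-10/23 + (-4 - 3 + 36))² = (-10/23 + 29)² = (657/23)² = 431649/529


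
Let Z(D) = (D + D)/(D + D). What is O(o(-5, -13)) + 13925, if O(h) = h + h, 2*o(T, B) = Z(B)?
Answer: 13926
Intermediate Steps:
Z(D) = 1 (Z(D) = (2*D)/((2*D)) = (2*D)*(1/(2*D)) = 1)
o(T, B) = ½ (o(T, B) = (½)*1 = ½)
O(h) = 2*h
O(o(-5, -13)) + 13925 = 2*(½) + 13925 = 1 + 13925 = 13926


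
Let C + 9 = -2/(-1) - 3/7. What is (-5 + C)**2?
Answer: 7569/49 ≈ 154.47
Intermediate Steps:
C = -52/7 (C = -9 + (-2/(-1) - 3/7) = -9 + (-2*(-1) - 3*1/7) = -9 + (2 - 3/7) = -9 + 11/7 = -52/7 ≈ -7.4286)
(-5 + C)**2 = (-5 - 52/7)**2 = (-87/7)**2 = 7569/49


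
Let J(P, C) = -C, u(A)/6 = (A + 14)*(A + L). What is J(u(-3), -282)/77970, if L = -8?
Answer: 47/12995 ≈ 0.0036168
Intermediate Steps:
u(A) = 6*(-8 + A)*(14 + A) (u(A) = 6*((A + 14)*(A - 8)) = 6*((14 + A)*(-8 + A)) = 6*((-8 + A)*(14 + A)) = 6*(-8 + A)*(14 + A))
J(u(-3), -282)/77970 = -1*(-282)/77970 = 282*(1/77970) = 47/12995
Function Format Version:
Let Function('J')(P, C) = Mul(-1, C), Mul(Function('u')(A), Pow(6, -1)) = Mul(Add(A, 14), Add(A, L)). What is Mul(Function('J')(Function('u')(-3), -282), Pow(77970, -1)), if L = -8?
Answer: Rational(47, 12995) ≈ 0.0036168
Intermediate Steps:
Function('u')(A) = Mul(6, Add(-8, A), Add(14, A)) (Function('u')(A) = Mul(6, Mul(Add(A, 14), Add(A, -8))) = Mul(6, Mul(Add(14, A), Add(-8, A))) = Mul(6, Mul(Add(-8, A), Add(14, A))) = Mul(6, Add(-8, A), Add(14, A)))
Mul(Function('J')(Function('u')(-3), -282), Pow(77970, -1)) = Mul(Mul(-1, -282), Pow(77970, -1)) = Mul(282, Rational(1, 77970)) = Rational(47, 12995)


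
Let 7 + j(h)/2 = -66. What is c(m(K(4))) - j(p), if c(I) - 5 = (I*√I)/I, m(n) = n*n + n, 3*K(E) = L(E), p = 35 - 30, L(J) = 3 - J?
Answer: 151 + I*√2/3 ≈ 151.0 + 0.4714*I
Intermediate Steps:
p = 5
K(E) = 1 - E/3 (K(E) = (3 - E)/3 = 1 - E/3)
j(h) = -146 (j(h) = -14 + 2*(-66) = -14 - 132 = -146)
m(n) = n + n² (m(n) = n² + n = n + n²)
c(I) = 5 + √I (c(I) = 5 + (I*√I)/I = 5 + I^(3/2)/I = 5 + √I)
c(m(K(4))) - j(p) = (5 + √((1 - ⅓*4)*(1 + (1 - ⅓*4)))) - 1*(-146) = (5 + √((1 - 4/3)*(1 + (1 - 4/3)))) + 146 = (5 + √(-(1 - ⅓)/3)) + 146 = (5 + √(-⅓*⅔)) + 146 = (5 + √(-2/9)) + 146 = (5 + I*√2/3) + 146 = 151 + I*√2/3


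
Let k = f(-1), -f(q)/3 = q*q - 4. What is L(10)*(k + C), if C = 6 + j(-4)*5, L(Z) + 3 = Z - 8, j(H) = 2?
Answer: -25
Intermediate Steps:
f(q) = 12 - 3*q**2 (f(q) = -3*(q*q - 4) = -3*(q**2 - 4) = -3*(-4 + q**2) = 12 - 3*q**2)
L(Z) = -11 + Z (L(Z) = -3 + (Z - 8) = -3 + (-8 + Z) = -11 + Z)
C = 16 (C = 6 + 2*5 = 6 + 10 = 16)
k = 9 (k = 12 - 3*(-1)**2 = 12 - 3*1 = 12 - 3 = 9)
L(10)*(k + C) = (-11 + 10)*(9 + 16) = -1*25 = -25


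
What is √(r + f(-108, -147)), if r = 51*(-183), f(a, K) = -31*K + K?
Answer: 3*I*√547 ≈ 70.164*I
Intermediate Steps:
f(a, K) = -30*K
r = -9333
√(r + f(-108, -147)) = √(-9333 - 30*(-147)) = √(-9333 + 4410) = √(-4923) = 3*I*√547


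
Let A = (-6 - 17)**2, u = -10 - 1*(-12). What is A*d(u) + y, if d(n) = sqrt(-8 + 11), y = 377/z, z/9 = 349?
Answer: 377/3141 + 529*sqrt(3) ≈ 916.38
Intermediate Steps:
u = 2 (u = -10 + 12 = 2)
z = 3141 (z = 9*349 = 3141)
y = 377/3141 ≈ 0.12003
A = 529 (A = (-23)**2 = 529)
d(n) = sqrt(3)
A*d(u) + y = 529*sqrt(3) + 377/3141 = 377/3141 + 529*sqrt(3)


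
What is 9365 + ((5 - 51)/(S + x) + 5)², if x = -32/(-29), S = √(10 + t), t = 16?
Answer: 1032135860440/108597241 - 2841448014*√26/108597241 ≈ 9370.8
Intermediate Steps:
S = √26 (S = √(10 + 16) = √26 ≈ 5.0990)
x = 32/29 (x = -32*(-1/29) = 32/29 ≈ 1.1034)
9365 + ((5 - 51)/(S + x) + 5)² = 9365 + ((5 - 51)/(√26 + 32/29) + 5)² = 9365 + (-46/(32/29 + √26) + 5)² = 9365 + (5 - 46/(32/29 + √26))²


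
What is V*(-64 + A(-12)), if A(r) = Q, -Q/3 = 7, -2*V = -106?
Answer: -4505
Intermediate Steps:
V = 53 (V = -½*(-106) = 53)
Q = -21 (Q = -3*7 = -21)
A(r) = -21
V*(-64 + A(-12)) = 53*(-64 - 21) = 53*(-85) = -4505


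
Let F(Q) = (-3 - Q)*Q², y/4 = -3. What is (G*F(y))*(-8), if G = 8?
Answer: -82944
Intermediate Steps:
y = -12 (y = 4*(-3) = -12)
F(Q) = Q²*(-3 - Q)
(G*F(y))*(-8) = (8*((-12)²*(-3 - 1*(-12))))*(-8) = (8*(144*(-3 + 12)))*(-8) = (8*(144*9))*(-8) = (8*1296)*(-8) = 10368*(-8) = -82944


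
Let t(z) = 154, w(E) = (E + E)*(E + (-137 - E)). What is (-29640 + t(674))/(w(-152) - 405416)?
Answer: 641/7908 ≈ 0.081057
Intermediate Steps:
w(E) = -274*E (w(E) = (2*E)*(-137) = -274*E)
(-29640 + t(674))/(w(-152) - 405416) = (-29640 + 154)/(-274*(-152) - 405416) = -29486/(41648 - 405416) = -29486/(-363768) = -29486*(-1/363768) = 641/7908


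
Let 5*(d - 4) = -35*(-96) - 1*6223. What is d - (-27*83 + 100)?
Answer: 7862/5 ≈ 1572.4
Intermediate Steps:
d = -2843/5 (d = 4 + (-35*(-96) - 1*6223)/5 = 4 + (3360 - 6223)/5 = 4 + (⅕)*(-2863) = 4 - 2863/5 = -2843/5 ≈ -568.60)
d - (-27*83 + 100) = -2843/5 - (-27*83 + 100) = -2843/5 - (-2241 + 100) = -2843/5 - 1*(-2141) = -2843/5 + 2141 = 7862/5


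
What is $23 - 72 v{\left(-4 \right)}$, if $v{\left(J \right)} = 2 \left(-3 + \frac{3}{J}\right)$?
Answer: $563$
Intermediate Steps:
$v{\left(J \right)} = -6 + \frac{6}{J}$
$23 - 72 v{\left(-4 \right)} = 23 - 72 \left(-6 + \frac{6}{-4}\right) = 23 - 72 \left(-6 + 6 \left(- \frac{1}{4}\right)\right) = 23 - 72 \left(-6 - \frac{3}{2}\right) = 23 - -540 = 23 + 540 = 563$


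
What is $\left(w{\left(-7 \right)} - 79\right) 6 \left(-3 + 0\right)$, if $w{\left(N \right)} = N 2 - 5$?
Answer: $1764$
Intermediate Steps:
$w{\left(N \right)} = -5 + 2 N$ ($w{\left(N \right)} = 2 N - 5 = -5 + 2 N$)
$\left(w{\left(-7 \right)} - 79\right) 6 \left(-3 + 0\right) = \left(\left(-5 + 2 \left(-7\right)\right) - 79\right) 6 \left(-3 + 0\right) = \left(\left(-5 - 14\right) - 79\right) 6 \left(-3\right) = \left(-19 - 79\right) \left(-18\right) = \left(-98\right) \left(-18\right) = 1764$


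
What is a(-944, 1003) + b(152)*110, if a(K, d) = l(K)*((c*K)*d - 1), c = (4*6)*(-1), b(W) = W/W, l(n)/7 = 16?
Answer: 2545084414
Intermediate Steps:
l(n) = 112 (l(n) = 7*16 = 112)
b(W) = 1
c = -24 (c = 24*(-1) = -24)
a(K, d) = -112 - 2688*K*d (a(K, d) = 112*((-24*K)*d - 1) = 112*(-24*K*d - 1) = 112*(-1 - 24*K*d) = -112 - 2688*K*d)
a(-944, 1003) + b(152)*110 = (-112 - 2688*(-944)*1003) + 1*110 = (-112 + 2545084416) + 110 = 2545084304 + 110 = 2545084414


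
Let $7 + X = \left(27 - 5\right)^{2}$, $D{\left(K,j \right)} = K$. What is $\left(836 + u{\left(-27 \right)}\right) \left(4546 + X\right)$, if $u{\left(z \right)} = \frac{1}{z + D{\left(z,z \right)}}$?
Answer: $\frac{226753289}{54} \approx 4.1991 \cdot 10^{6}$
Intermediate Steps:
$X = 477$ ($X = -7 + \left(27 - 5\right)^{2} = -7 + 22^{2} = -7 + 484 = 477$)
$u{\left(z \right)} = \frac{1}{2 z}$ ($u{\left(z \right)} = \frac{1}{z + z} = \frac{1}{2 z}$)
$\left(836 + u{\left(-27 \right)}\right) \left(4546 + X\right) = \left(836 + \frac{1}{2 \left(-27\right)}\right) \left(4546 + 477\right) = \left(836 + \frac{1}{2} \left(- \frac{1}{27}\right)\right) 5023 = \left(836 - \frac{1}{54}\right) 5023 = \frac{45143}{54} \cdot 5023 = \frac{226753289}{54}$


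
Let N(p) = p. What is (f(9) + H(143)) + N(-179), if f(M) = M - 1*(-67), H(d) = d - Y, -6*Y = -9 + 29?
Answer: 130/3 ≈ 43.333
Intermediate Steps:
Y = -10/3 (Y = -(-9 + 29)/6 = -1/6*20 = -10/3 ≈ -3.3333)
H(d) = 10/3 + d (H(d) = d - 1*(-10/3) = d + 10/3 = 10/3 + d)
f(M) = 67 + M (f(M) = M + 67 = 67 + M)
(f(9) + H(143)) + N(-179) = ((67 + 9) + (10/3 + 143)) - 179 = (76 + 439/3) - 179 = 667/3 - 179 = 130/3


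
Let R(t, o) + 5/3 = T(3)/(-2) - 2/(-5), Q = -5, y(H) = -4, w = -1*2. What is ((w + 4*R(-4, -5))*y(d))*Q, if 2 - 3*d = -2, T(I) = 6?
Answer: -1144/3 ≈ -381.33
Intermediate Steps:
d = 4/3 (d = 2/3 - 1/3*(-2) = 2/3 + 2/3 = 4/3 ≈ 1.3333)
w = -2
R(t, o) = -64/15 (R(t, o) = -5/3 + (6/(-2) - 2/(-5)) = -5/3 + (6*(-1/2) - 2*(-1/5)) = -5/3 + (-3 + 2/5) = -5/3 - 13/5 = -64/15)
((w + 4*R(-4, -5))*y(d))*Q = ((-2 + 4*(-64/15))*(-4))*(-5) = ((-2 - 256/15)*(-4))*(-5) = -286/15*(-4)*(-5) = (1144/15)*(-5) = -1144/3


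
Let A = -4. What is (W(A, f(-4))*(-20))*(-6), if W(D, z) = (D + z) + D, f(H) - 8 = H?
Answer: -480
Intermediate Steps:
f(H) = 8 + H
W(D, z) = z + 2*D
(W(A, f(-4))*(-20))*(-6) = (((8 - 4) + 2*(-4))*(-20))*(-6) = ((4 - 8)*(-20))*(-6) = -4*(-20)*(-6) = 80*(-6) = -480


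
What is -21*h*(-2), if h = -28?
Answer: -1176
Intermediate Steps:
-21*h*(-2) = -21*(-28)*(-2) = 588*(-2) = -1176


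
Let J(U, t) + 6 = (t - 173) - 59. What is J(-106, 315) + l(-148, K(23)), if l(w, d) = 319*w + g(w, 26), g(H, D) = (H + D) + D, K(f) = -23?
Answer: -47231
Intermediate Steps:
J(U, t) = -238 + t (J(U, t) = -6 + ((t - 173) - 59) = -6 + ((-173 + t) - 59) = -6 + (-232 + t) = -238 + t)
g(H, D) = H + 2*D (g(H, D) = (D + H) + D = H + 2*D)
l(w, d) = 52 + 320*w (l(w, d) = 319*w + (w + 2*26) = 319*w + (w + 52) = 319*w + (52 + w) = 52 + 320*w)
J(-106, 315) + l(-148, K(23)) = (-238 + 315) + (52 + 320*(-148)) = 77 + (52 - 47360) = 77 - 47308 = -47231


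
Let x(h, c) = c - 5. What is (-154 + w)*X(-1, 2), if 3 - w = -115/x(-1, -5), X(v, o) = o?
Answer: -325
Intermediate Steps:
x(h, c) = -5 + c
w = -17/2 (w = 3 - (-115)/(-5 - 5) = 3 - (-115)/(-10) = 3 - (-115)*(-1)/10 = 3 - 1*23/2 = 3 - 23/2 = -17/2 ≈ -8.5000)
(-154 + w)*X(-1, 2) = (-154 - 17/2)*2 = -325/2*2 = -325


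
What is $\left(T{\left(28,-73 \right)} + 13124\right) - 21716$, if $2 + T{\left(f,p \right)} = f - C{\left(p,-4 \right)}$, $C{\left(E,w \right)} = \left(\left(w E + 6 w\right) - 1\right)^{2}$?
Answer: $-79855$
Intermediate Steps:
$C{\left(E,w \right)} = \left(-1 + 6 w + E w\right)^{2}$ ($C{\left(E,w \right)} = \left(\left(E w + 6 w\right) - 1\right)^{2} = \left(\left(6 w + E w\right) - 1\right)^{2} = \left(-1 + 6 w + E w\right)^{2}$)
$T{\left(f,p \right)} = -2 + f - \left(-25 - 4 p\right)^{2}$ ($T{\left(f,p \right)} = -2 + \left(f - \left(-1 + 6 \left(-4\right) + p \left(-4\right)\right)^{2}\right) = -2 + \left(f - \left(-1 - 24 - 4 p\right)^{2}\right) = -2 + \left(f - \left(-25 - 4 p\right)^{2}\right) = -2 + f - \left(-25 - 4 p\right)^{2}$)
$\left(T{\left(28,-73 \right)} + 13124\right) - 21716 = \left(\left(-2 + 28 - \left(25 + 4 \left(-73\right)\right)^{2}\right) + 13124\right) - 21716 = \left(\left(-2 + 28 - \left(25 - 292\right)^{2}\right) + 13124\right) - 21716 = \left(\left(-2 + 28 - \left(-267\right)^{2}\right) + 13124\right) - 21716 = \left(\left(-2 + 28 - 71289\right) + 13124\right) - 21716 = \left(-71263 + 13124\right) - 21716 = -58139 - 21716 = -79855$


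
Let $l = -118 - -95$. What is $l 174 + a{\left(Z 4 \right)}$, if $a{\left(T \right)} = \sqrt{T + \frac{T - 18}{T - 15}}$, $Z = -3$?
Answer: $-4002 + \frac{7 i \sqrt{2}}{3} \approx -4002.0 + 3.2998 i$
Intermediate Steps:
$l = -23$ ($l = -118 + 95 = -23$)
$a{\left(T \right)} = \sqrt{T + \frac{-18 + T}{-15 + T}}$
$l 174 + a{\left(Z 4 \right)} = \left(-23\right) 174 + \sqrt{\frac{-18 - 12 + \left(-3\right) 4 \left(-15 - 12\right)}{-15 - 12}} = -4002 + \sqrt{\frac{-18 - 12 - 12 \left(-15 - 12\right)}{-15 - 12}} = -4002 + \sqrt{\frac{-18 - 12 - -324}{-27}} = -4002 + \sqrt{- \frac{-18 - 12 + 324}{27}} = -4002 + \sqrt{\left(- \frac{1}{27}\right) 294} = -4002 + \sqrt{- \frac{98}{9}} = -4002 + \frac{7 i \sqrt{2}}{3}$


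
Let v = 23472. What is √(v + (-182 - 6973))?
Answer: 21*√37 ≈ 127.74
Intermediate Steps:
√(v + (-182 - 6973)) = √(23472 + (-182 - 6973)) = √(23472 - 7155) = √16317 = 21*√37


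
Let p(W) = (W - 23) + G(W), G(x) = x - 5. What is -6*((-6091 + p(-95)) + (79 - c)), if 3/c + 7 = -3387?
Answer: 63433851/1697 ≈ 37380.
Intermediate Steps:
c = -3/3394 (c = 3/(-7 - 3387) = 3/(-3394) = 3*(-1/3394) = -3/3394 ≈ -0.00088391)
G(x) = -5 + x
p(W) = -28 + 2*W (p(W) = (W - 23) + (-5 + W) = (-23 + W) + (-5 + W) = -28 + 2*W)
-6*((-6091 + p(-95)) + (79 - c)) = -6*((-6091 + (-28 + 2*(-95))) + (79 - 1*(-3/3394))) = -6*((-6091 + (-28 - 190)) + (79 + 3/3394)) = -6*((-6091 - 218) + 268129/3394) = -6*(-6309 + 268129/3394) = -6*(-21144617/3394) = 63433851/1697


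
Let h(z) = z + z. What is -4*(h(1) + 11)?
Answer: -52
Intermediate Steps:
h(z) = 2*z
-4*(h(1) + 11) = -4*(2*1 + 11) = -4*(2 + 11) = -4*13 = -52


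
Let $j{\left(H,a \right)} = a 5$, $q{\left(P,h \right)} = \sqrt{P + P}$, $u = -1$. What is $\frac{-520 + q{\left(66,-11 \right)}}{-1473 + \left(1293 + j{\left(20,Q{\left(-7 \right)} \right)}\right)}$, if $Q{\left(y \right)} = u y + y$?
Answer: $\frac{26}{9} - \frac{\sqrt{33}}{90} \approx 2.8251$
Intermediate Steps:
$q{\left(P,h \right)} = \sqrt{2} \sqrt{P}$ ($q{\left(P,h \right)} = \sqrt{2 P} = \sqrt{2} \sqrt{P}$)
$Q{\left(y \right)} = 0$ ($Q{\left(y \right)} = - y + y = 0$)
$j{\left(H,a \right)} = 5 a$
$\frac{-520 + q{\left(66,-11 \right)}}{-1473 + \left(1293 + j{\left(20,Q{\left(-7 \right)} \right)}\right)} = \frac{-520 + \sqrt{2} \sqrt{66}}{-1473 + \left(1293 + 5 \cdot 0\right)} = \frac{-520 + 2 \sqrt{33}}{-1473 + \left(1293 + 0\right)} = \frac{-520 + 2 \sqrt{33}}{-1473 + 1293} = \frac{-520 + 2 \sqrt{33}}{-180} = \left(-520 + 2 \sqrt{33}\right) \left(- \frac{1}{180}\right) = \frac{26}{9} - \frac{\sqrt{33}}{90}$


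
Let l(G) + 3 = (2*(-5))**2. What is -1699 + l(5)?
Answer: -1602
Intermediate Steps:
l(G) = 97 (l(G) = -3 + (2*(-5))**2 = -3 + (-10)**2 = -3 + 100 = 97)
-1699 + l(5) = -1699 + 97 = -1602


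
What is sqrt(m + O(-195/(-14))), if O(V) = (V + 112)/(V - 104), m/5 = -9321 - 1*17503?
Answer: I*sqrt(213269251663)/1261 ≈ 366.23*I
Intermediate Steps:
m = -134120 (m = 5*(-9321 - 1*17503) = 5*(-9321 - 17503) = 5*(-26824) = -134120)
O(V) = (112 + V)/(-104 + V)
sqrt(m + O(-195/(-14))) = sqrt(-134120 + (112 - 195/(-14))/(-104 - 195/(-14))) = sqrt(-134120 + (112 - 195*(-1/14))/(-104 - 195*(-1/14))) = sqrt(-134120 + (112 + 195/14)/(-104 + 195/14)) = sqrt(-134120 + (1763/14)/(-1261/14)) = sqrt(-134120 - 14/1261*1763/14) = sqrt(-134120 - 1763/1261) = sqrt(-169127083/1261) = I*sqrt(213269251663)/1261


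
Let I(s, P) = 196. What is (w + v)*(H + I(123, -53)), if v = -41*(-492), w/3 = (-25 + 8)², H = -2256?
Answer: -43340340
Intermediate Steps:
w = 867 (w = 3*(-25 + 8)² = 3*(-17)² = 3*289 = 867)
v = 20172
(w + v)*(H + I(123, -53)) = (867 + 20172)*(-2256 + 196) = 21039*(-2060) = -43340340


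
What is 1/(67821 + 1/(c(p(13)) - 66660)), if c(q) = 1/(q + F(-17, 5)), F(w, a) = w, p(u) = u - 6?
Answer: 666601/45209546411 ≈ 1.4745e-5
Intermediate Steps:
p(u) = -6 + u
c(q) = 1/(-17 + q) (c(q) = 1/(q - 17) = 1/(-17 + q))
1/(67821 + 1/(c(p(13)) - 66660)) = 1/(67821 + 1/(1/(-17 + (-6 + 13)) - 66660)) = 1/(67821 + 1/(1/(-17 + 7) - 66660)) = 1/(67821 + 1/(1/(-10) - 66660)) = 1/(67821 + 1/(-1/10 - 66660)) = 1/(67821 + 1/(-666601/10)) = 1/(67821 - 10/666601) = 1/(45209546411/666601) = 666601/45209546411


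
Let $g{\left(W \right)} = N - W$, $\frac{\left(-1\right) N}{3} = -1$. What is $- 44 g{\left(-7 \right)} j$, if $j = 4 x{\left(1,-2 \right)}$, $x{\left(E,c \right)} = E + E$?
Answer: $-3520$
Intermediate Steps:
$N = 3$ ($N = \left(-3\right) \left(-1\right) = 3$)
$x{\left(E,c \right)} = 2 E$
$g{\left(W \right)} = 3 - W$
$j = 8$ ($j = 4 \cdot 2 \cdot 1 = 4 \cdot 2 = 8$)
$- 44 g{\left(-7 \right)} j = - 44 \left(3 - -7\right) 8 = - 44 \left(3 + 7\right) 8 = \left(-44\right) 10 \cdot 8 = \left(-440\right) 8 = -3520$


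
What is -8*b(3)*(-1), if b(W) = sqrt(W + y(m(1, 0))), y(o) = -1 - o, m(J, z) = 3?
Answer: 8*I ≈ 8.0*I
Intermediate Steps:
b(W) = sqrt(-4 + W) (b(W) = sqrt(W + (-1 - 1*3)) = sqrt(W + (-1 - 3)) = sqrt(W - 4) = sqrt(-4 + W))
-8*b(3)*(-1) = -8*sqrt(-4 + 3)*(-1) = -8*I*(-1) = 8*I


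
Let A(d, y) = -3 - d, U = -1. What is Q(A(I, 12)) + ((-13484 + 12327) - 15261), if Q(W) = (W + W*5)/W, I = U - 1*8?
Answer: -16412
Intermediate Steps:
I = -9 (I = -1 - 1*8 = -1 - 8 = -9)
Q(W) = 6 (Q(W) = (W + 5*W)/W = (6*W)/W = 6)
Q(A(I, 12)) + ((-13484 + 12327) - 15261) = 6 + ((-13484 + 12327) - 15261) = 6 + (-1157 - 15261) = 6 - 16418 = -16412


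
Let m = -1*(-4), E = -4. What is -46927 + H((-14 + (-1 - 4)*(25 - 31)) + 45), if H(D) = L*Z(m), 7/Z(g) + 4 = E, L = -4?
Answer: -93847/2 ≈ -46924.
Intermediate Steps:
m = 4
Z(g) = -7/8 (Z(g) = 7/(-4 - 4) = 7/(-8) = 7*(-⅛) = -7/8)
H(D) = 7/2 (H(D) = -4*(-7/8) = 7/2)
-46927 + H((-14 + (-1 - 4)*(25 - 31)) + 45) = -46927 + 7/2 = -93847/2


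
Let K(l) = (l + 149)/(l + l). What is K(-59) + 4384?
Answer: 258611/59 ≈ 4383.2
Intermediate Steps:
K(l) = (149 + l)/(2*l) (K(l) = (149 + l)/((2*l)) = (149 + l)*(1/(2*l)) = (149 + l)/(2*l))
K(-59) + 4384 = (1/2)*(149 - 59)/(-59) + 4384 = (1/2)*(-1/59)*90 + 4384 = -45/59 + 4384 = 258611/59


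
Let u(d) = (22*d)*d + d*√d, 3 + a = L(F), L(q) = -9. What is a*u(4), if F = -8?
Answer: -4320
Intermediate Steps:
a = -12 (a = -3 - 9 = -12)
u(d) = d^(3/2) + 22*d² (u(d) = 22*d² + d^(3/2) = d^(3/2) + 22*d²)
a*u(4) = -12*(4^(3/2) + 22*4²) = -12*(8 + 22*16) = -12*(8 + 352) = -12*360 = -4320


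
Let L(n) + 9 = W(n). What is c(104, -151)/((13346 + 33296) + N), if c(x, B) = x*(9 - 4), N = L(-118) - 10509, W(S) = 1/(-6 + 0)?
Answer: 3120/216743 ≈ 0.014395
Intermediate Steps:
W(S) = -⅙ (W(S) = 1/(-6) = -⅙)
L(n) = -55/6 (L(n) = -9 - ⅙ = -55/6)
N = -63109/6 (N = -55/6 - 10509 = -63109/6 ≈ -10518.)
c(x, B) = 5*x (c(x, B) = x*5 = 5*x)
c(104, -151)/((13346 + 33296) + N) = (5*104)/((13346 + 33296) - 63109/6) = 520/(46642 - 63109/6) = 520/(216743/6) = 520*(6/216743) = 3120/216743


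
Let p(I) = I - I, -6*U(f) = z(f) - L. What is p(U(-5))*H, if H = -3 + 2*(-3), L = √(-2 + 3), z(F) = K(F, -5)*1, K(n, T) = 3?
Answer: 0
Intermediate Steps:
z(F) = 3 (z(F) = 3*1 = 3)
L = 1 (L = √1 = 1)
U(f) = -⅓ (U(f) = -(3 - 1*1)/6 = -(3 - 1)/6 = -⅙*2 = -⅓)
H = -9 (H = -3 - 6 = -9)
p(I) = 0
p(U(-5))*H = 0*(-9) = 0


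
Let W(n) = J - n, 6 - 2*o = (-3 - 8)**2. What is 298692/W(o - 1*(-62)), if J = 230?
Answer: 597384/451 ≈ 1324.6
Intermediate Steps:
o = -115/2 (o = 3 - (-3 - 8)**2/2 = 3 - 1/2*(-11)**2 = 3 - 1/2*121 = 3 - 121/2 = -115/2 ≈ -57.500)
W(n) = 230 - n
298692/W(o - 1*(-62)) = 298692/(230 - (-115/2 - 1*(-62))) = 298692/(230 - (-115/2 + 62)) = 298692/(230 - 1*9/2) = 298692/(230 - 9/2) = 298692/(451/2) = 298692*(2/451) = 597384/451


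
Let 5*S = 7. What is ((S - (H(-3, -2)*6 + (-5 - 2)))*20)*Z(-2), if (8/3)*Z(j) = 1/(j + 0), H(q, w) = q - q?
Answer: -63/2 ≈ -31.500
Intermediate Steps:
S = 7/5 (S = (⅕)*7 = 7/5 ≈ 1.4000)
H(q, w) = 0
Z(j) = 3/(8*j) (Z(j) = 3/(8*(j + 0)) = 3/(8*j))
((S - (H(-3, -2)*6 + (-5 - 2)))*20)*Z(-2) = ((7/5 - (0*6 + (-5 - 2)))*20)*((3/8)/(-2)) = ((7/5 - (0 - 7))*20)*((3/8)*(-½)) = ((7/5 - 1*(-7))*20)*(-3/16) = ((7/5 + 7)*20)*(-3/16) = ((42/5)*20)*(-3/16) = 168*(-3/16) = -63/2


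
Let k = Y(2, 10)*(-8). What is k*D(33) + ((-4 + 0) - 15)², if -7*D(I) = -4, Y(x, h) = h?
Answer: 2207/7 ≈ 315.29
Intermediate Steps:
D(I) = 4/7 (D(I) = -⅐*(-4) = 4/7)
k = -80 (k = 10*(-8) = -80)
k*D(33) + ((-4 + 0) - 15)² = -80*4/7 + ((-4 + 0) - 15)² = -320/7 + (-4 - 15)² = -320/7 + (-19)² = -320/7 + 361 = 2207/7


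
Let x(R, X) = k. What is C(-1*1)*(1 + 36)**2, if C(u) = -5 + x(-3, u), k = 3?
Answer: -2738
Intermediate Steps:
x(R, X) = 3
C(u) = -2 (C(u) = -5 + 3 = -2)
C(-1*1)*(1 + 36)**2 = -2*(1 + 36)**2 = -2*37**2 = -2*1369 = -2738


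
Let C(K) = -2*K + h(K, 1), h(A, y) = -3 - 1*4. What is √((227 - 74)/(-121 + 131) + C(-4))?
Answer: √1630/10 ≈ 4.0373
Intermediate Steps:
h(A, y) = -7 (h(A, y) = -3 - 4 = -7)
C(K) = -7 - 2*K (C(K) = -2*K - 7 = -7 - 2*K)
√((227 - 74)/(-121 + 131) + C(-4)) = √((227 - 74)/(-121 + 131) + (-7 - 2*(-4))) = √(153/10 + (-7 + 8)) = √(153*(⅒) + 1) = √(153/10 + 1) = √(163/10) = √1630/10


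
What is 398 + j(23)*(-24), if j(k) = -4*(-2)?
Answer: 206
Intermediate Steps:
j(k) = 8
398 + j(23)*(-24) = 398 + 8*(-24) = 398 - 192 = 206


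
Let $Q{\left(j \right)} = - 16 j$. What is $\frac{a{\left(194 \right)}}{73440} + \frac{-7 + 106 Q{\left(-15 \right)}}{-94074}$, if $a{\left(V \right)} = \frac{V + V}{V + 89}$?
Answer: $- \frac{22022948477}{81466202520} \approx -0.27033$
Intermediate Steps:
$a{\left(V \right)} = \frac{2 V}{89 + V}$
$\frac{a{\left(194 \right)}}{73440} + \frac{-7 + 106 Q{\left(-15 \right)}}{-94074} = \frac{2 \cdot 194 \frac{1}{89 + 194}}{73440} + \frac{-7 + 106 \left(\left(-16\right) \left(-15\right)\right)}{-94074} = 2 \cdot 194 \cdot \frac{1}{283} \cdot \frac{1}{73440} + \left(-7 + 106 \cdot 240\right) \left(- \frac{1}{94074}\right) = 2 \cdot 194 \cdot \frac{1}{283} \cdot \frac{1}{73440} + \left(-7 + 25440\right) \left(- \frac{1}{94074}\right) = \frac{388}{283} \cdot \frac{1}{73440} + 25433 \left(- \frac{1}{94074}\right) = \frac{97}{5195880} - \frac{25433}{94074} = - \frac{22022948477}{81466202520}$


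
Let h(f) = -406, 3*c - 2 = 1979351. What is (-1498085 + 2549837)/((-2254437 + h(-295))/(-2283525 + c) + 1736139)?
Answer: 1707772493648/2819041752129 ≈ 0.60580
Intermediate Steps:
c = 1979353/3 (c = ⅔ + (⅓)*1979351 = ⅔ + 1979351/3 = 1979353/3 ≈ 6.5978e+5)
(-1498085 + 2549837)/((-2254437 + h(-295))/(-2283525 + c) + 1736139) = (-1498085 + 2549837)/((-2254437 - 406)/(-2283525 + 1979353/3) + 1736139) = 1051752/(-2254843/(-4871222/3) + 1736139) = 1051752/(-2254843*(-3/4871222) + 1736139) = 1051752/(6764529/4871222 + 1736139) = 1051752/(8457125256387/4871222) = 1051752*(4871222/8457125256387) = 1707772493648/2819041752129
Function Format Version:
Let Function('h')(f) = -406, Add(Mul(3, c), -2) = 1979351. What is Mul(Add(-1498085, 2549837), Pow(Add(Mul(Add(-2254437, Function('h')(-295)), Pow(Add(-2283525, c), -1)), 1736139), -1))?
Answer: Rational(1707772493648, 2819041752129) ≈ 0.60580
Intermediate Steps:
c = Rational(1979353, 3) (c = Add(Rational(2, 3), Mul(Rational(1, 3), 1979351)) = Add(Rational(2, 3), Rational(1979351, 3)) = Rational(1979353, 3) ≈ 6.5978e+5)
Mul(Add(-1498085, 2549837), Pow(Add(Mul(Add(-2254437, Function('h')(-295)), Pow(Add(-2283525, c), -1)), 1736139), -1)) = Mul(Add(-1498085, 2549837), Pow(Add(Mul(Add(-2254437, -406), Pow(Add(-2283525, Rational(1979353, 3)), -1)), 1736139), -1)) = Mul(1051752, Pow(Add(Mul(-2254843, Pow(Rational(-4871222, 3), -1)), 1736139), -1)) = Mul(1051752, Pow(Add(Mul(-2254843, Rational(-3, 4871222)), 1736139), -1)) = Mul(1051752, Pow(Add(Rational(6764529, 4871222), 1736139), -1)) = Mul(1051752, Pow(Rational(8457125256387, 4871222), -1)) = Mul(1051752, Rational(4871222, 8457125256387)) = Rational(1707772493648, 2819041752129)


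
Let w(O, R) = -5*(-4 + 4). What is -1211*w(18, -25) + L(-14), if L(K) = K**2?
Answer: 196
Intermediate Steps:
w(O, R) = 0 (w(O, R) = -5*0 = 0)
-1211*w(18, -25) + L(-14) = -1211*0 + (-14)**2 = 0 + 196 = 196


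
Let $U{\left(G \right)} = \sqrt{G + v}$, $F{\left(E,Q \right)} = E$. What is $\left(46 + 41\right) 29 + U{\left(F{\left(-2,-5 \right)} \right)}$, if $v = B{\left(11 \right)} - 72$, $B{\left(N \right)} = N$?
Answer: $2523 + 3 i \sqrt{7} \approx 2523.0 + 7.9373 i$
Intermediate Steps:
$v = -61$ ($v = 11 - 72 = -61$)
$U{\left(G \right)} = \sqrt{-61 + G}$ ($U{\left(G \right)} = \sqrt{G - 61} = \sqrt{-61 + G}$)
$\left(46 + 41\right) 29 + U{\left(F{\left(-2,-5 \right)} \right)} = \left(46 + 41\right) 29 + \sqrt{-61 - 2} = 87 \cdot 29 + \sqrt{-63} = 2523 + 3 i \sqrt{7}$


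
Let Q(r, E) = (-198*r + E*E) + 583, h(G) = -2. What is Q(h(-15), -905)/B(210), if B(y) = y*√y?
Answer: 205001*√210/11025 ≈ 269.46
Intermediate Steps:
B(y) = y^(3/2)
Q(r, E) = 583 + E² - 198*r (Q(r, E) = (-198*r + E²) + 583 = (E² - 198*r) + 583 = 583 + E² - 198*r)
Q(h(-15), -905)/B(210) = (583 + (-905)² - 198*(-2))/(210^(3/2)) = (583 + 819025 + 396)/((210*√210)) = 820004*(√210/44100) = 205001*√210/11025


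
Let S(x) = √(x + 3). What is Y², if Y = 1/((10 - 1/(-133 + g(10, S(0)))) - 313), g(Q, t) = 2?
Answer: 17161/1575454864 ≈ 1.0893e-5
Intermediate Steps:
S(x) = √(3 + x)
Y = -131/39692 (Y = 1/((10 - 1/(-133 + 2)) - 313) = 1/((10 - 1/(-131)) - 313) = 1/((10 - 1*(-1/131)) - 313) = 1/((10 + 1/131) - 313) = 1/(1311/131 - 313) = 1/(-39692/131) = -131/39692 ≈ -0.0033004)
Y² = (-131/39692)² = 17161/1575454864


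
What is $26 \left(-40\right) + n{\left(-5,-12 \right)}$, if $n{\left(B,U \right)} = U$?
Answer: $-1052$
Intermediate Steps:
$26 \left(-40\right) + n{\left(-5,-12 \right)} = 26 \left(-40\right) - 12 = -1040 - 12 = -1052$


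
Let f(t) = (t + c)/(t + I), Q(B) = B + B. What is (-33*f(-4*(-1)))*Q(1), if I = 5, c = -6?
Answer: 44/3 ≈ 14.667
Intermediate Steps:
Q(B) = 2*B
f(t) = (-6 + t)/(5 + t) (f(t) = (t - 6)/(t + 5) = (-6 + t)/(5 + t))
(-33*f(-4*(-1)))*Q(1) = (-33*(-6 - 4*(-1))/(5 - 4*(-1)))*(2*1) = -33*(-6 + 4)/(5 + 4)*2 = -33*(-2)/9*2 = -11*(-2)/3*2 = -33*(-2/9)*2 = (22/3)*2 = 44/3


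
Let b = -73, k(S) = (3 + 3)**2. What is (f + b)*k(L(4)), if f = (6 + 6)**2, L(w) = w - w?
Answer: 2556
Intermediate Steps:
L(w) = 0
f = 144 (f = 12**2 = 144)
k(S) = 36 (k(S) = 6**2 = 36)
(f + b)*k(L(4)) = (144 - 73)*36 = 71*36 = 2556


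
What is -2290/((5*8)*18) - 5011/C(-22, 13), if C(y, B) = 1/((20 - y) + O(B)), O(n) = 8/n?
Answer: -199881745/936 ≈ -2.1355e+5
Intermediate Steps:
C(y, B) = 1/(20 - y + 8/B) (C(y, B) = 1/((20 - y) + 8/B) = 1/(20 - y + 8/B))
-2290/((5*8)*18) - 5011/C(-22, 13) = -2290/((5*8)*18) - 5011/(13/(8 + 13*(20 - 1*(-22)))) = -2290/(40*18) - 5011/(13/(8 + 13*(20 + 22))) = -2290/720 - 5011/(13/(8 + 13*42)) = -2290*1/720 - 5011/(13/(8 + 546)) = -229/72 - 5011/(13/554) = -229/72 - 5011/(13*(1/554)) = -229/72 - 5011/13/554 = -229/72 - 5011*554/13 = -229/72 - 2776094/13 = -199881745/936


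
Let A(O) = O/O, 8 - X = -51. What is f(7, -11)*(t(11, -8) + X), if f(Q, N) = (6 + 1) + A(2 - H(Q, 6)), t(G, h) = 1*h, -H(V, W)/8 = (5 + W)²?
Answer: 408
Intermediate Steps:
X = 59 (X = 8 - 1*(-51) = 8 + 51 = 59)
H(V, W) = -8*(5 + W)²
t(G, h) = h
A(O) = 1
f(Q, N) = 8 (f(Q, N) = (6 + 1) + 1 = 7 + 1 = 8)
f(7, -11)*(t(11, -8) + X) = 8*(-8 + 59) = 8*51 = 408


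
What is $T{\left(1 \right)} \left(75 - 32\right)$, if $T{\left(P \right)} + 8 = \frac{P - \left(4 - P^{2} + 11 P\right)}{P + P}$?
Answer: $- \frac{1247}{2} \approx -623.5$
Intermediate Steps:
$T{\left(P \right)} = -8 + \frac{-4 + P^{2} - 10 P}{2 P}$ ($T{\left(P \right)} = -8 + \frac{P - \left(4 - P^{2} + 11 P\right)}{P + P} = -8 + \frac{P - \left(4 - P^{2} + 11 P\right)}{2 P} = -8 + \left(-4 + P^{2} - 10 P\right) \frac{1}{2 P} = -8 + \frac{-4 + P^{2} - 10 P}{2 P}$)
$T{\left(1 \right)} \left(75 - 32\right) = \left(-13 + \frac{1}{2} \cdot 1 - \frac{2}{1}\right) \left(75 - 32\right) = \left(-13 + \frac{1}{2} - 2\right) 43 = \left(- \frac{29}{2}\right) 43 = - \frac{1247}{2}$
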